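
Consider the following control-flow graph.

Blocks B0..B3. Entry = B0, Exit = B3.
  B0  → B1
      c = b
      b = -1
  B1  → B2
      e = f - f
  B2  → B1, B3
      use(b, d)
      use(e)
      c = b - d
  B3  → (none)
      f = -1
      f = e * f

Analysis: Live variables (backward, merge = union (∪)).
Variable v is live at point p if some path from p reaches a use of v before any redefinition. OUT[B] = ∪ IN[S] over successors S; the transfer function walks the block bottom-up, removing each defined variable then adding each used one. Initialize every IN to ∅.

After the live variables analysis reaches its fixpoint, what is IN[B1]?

Fixpoint table:
  B0: | IN={b, d, f} | OUT={b, d, f}
  B1: | IN={b, d, f} | OUT={b, d, e, f}
  B2: | IN={b, d, e, f} | OUT={b, d, e, f}
  B3: | IN={e} | OUT={}

Merge at B1: OUT[B1] = IN[B2] = {b, d, e, f}
Applying B1's transfer function to that OUT value gives IN[B1] (row B1 above).

Answer: {b, d, f}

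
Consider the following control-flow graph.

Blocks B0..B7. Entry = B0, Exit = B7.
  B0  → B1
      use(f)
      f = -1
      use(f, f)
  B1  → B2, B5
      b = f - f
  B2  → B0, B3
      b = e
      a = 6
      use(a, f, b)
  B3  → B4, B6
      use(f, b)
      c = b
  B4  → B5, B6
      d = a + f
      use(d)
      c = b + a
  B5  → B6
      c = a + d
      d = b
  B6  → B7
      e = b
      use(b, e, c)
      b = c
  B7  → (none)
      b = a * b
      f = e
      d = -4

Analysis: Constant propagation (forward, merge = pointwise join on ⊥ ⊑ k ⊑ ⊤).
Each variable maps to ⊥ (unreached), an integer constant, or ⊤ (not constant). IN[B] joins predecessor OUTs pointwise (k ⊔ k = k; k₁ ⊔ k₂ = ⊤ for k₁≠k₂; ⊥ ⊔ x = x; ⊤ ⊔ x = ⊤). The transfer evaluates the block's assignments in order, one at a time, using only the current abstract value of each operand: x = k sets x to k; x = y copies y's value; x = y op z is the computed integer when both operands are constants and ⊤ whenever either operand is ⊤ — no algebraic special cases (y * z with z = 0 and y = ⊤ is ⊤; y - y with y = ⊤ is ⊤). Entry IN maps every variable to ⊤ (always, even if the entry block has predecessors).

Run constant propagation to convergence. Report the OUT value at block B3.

Answer: {a: 6, b: ⊤, c: ⊤, d: ⊤, e: ⊤, f: -1}

Derivation:
Fixpoint table:
  B0:   IN=(all ⊤)   OUT={f:-1; rest ⊤}
  B1:   IN={f:-1; rest ⊤}   OUT={b:0, f:-1; rest ⊤}
  B2:   IN={b:0, f:-1; rest ⊤}   OUT={a:6, f:-1; rest ⊤}
  B3:   IN={a:6, f:-1; rest ⊤}   OUT={a:6, f:-1; rest ⊤}
  B4:   IN={a:6, f:-1; rest ⊤}   OUT={a:6, d:5, f:-1; rest ⊤}
  B5:   IN={f:-1; rest ⊤}   OUT={f:-1; rest ⊤}
  B6:   IN={f:-1; rest ⊤}   OUT={f:-1; rest ⊤}
  B7:   IN={f:-1; rest ⊤}   OUT={d:-4; rest ⊤}

Merge at B3: IN[B3] = OUT[B2] = {a: 6, b: ⊤, c: ⊤, d: ⊤, e: ⊤, f: -1}
Applying B3's transfer function to that IN value gives OUT[B3] (row B3 above).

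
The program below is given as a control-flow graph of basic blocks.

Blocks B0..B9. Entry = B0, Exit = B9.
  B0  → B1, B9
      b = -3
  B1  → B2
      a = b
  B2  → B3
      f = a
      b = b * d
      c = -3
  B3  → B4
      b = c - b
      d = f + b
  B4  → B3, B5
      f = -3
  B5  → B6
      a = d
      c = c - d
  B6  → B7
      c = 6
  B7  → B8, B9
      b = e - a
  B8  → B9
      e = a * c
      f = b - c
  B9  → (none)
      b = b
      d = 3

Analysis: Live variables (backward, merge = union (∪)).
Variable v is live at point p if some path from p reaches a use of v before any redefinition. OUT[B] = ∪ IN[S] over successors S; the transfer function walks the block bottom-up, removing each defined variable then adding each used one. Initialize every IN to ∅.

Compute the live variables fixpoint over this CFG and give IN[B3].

Answer: {b, c, e, f}

Derivation:
Fixpoint table:
  B0:  IN={d, e}  OUT={b, d, e}
  B1:  IN={b, d, e}  OUT={a, b, d, e}
  B2:  IN={a, b, d, e}  OUT={b, c, e, f}
  B3:  IN={b, c, e, f}  OUT={b, c, d, e}
  B4:  IN={b, c, d, e}  OUT={b, c, d, e, f}
  B5:  IN={c, d, e}  OUT={a, e}
  B6:  IN={a, e}  OUT={a, c, e}
  B7:  IN={a, c, e}  OUT={a, b, c}
  B8:  IN={a, b, c}  OUT={b}
  B9:  IN={b}  OUT={}

Merge at B3: OUT[B3] = IN[B4] = {b, c, d, e}
Applying B3's transfer function to that OUT value gives IN[B3] (row B3 above).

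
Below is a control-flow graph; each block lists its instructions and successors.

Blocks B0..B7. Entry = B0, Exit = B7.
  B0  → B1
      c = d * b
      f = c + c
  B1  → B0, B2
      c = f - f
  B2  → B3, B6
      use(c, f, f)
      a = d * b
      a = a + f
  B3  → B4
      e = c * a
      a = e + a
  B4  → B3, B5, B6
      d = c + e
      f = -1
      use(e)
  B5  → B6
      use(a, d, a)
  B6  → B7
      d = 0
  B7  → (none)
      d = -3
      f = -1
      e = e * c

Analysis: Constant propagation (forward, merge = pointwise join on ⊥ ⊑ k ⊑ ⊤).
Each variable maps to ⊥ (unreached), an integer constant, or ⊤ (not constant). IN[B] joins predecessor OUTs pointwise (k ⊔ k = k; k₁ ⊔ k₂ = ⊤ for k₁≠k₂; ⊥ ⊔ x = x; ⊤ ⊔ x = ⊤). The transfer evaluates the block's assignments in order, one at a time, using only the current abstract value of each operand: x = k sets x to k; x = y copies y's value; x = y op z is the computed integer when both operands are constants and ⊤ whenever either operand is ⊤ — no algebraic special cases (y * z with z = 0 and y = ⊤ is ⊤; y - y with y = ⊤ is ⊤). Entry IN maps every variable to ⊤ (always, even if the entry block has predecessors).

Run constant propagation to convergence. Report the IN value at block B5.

Answer: {a: ⊤, b: ⊤, c: ⊤, d: ⊤, e: ⊤, f: -1}

Trace:
Converged values:
  B0:   IN=(all ⊤)   OUT=(all ⊤)
  B1:   IN=(all ⊤)   OUT=(all ⊤)
  B2:   IN=(all ⊤)   OUT=(all ⊤)
  B3:   IN=(all ⊤)   OUT=(all ⊤)
  B4:   IN=(all ⊤)   OUT={f:-1; rest ⊤}
  B5:   IN={f:-1; rest ⊤}   OUT={f:-1; rest ⊤}
  B6:   IN=(all ⊤)   OUT={d:0; rest ⊤}
  B7:   IN={d:0; rest ⊤}   OUT={d:-3, f:-1; rest ⊤}

Merge at B5: IN[B5] = OUT[B4] = {a: ⊤, b: ⊤, c: ⊤, d: ⊤, e: ⊤, f: -1}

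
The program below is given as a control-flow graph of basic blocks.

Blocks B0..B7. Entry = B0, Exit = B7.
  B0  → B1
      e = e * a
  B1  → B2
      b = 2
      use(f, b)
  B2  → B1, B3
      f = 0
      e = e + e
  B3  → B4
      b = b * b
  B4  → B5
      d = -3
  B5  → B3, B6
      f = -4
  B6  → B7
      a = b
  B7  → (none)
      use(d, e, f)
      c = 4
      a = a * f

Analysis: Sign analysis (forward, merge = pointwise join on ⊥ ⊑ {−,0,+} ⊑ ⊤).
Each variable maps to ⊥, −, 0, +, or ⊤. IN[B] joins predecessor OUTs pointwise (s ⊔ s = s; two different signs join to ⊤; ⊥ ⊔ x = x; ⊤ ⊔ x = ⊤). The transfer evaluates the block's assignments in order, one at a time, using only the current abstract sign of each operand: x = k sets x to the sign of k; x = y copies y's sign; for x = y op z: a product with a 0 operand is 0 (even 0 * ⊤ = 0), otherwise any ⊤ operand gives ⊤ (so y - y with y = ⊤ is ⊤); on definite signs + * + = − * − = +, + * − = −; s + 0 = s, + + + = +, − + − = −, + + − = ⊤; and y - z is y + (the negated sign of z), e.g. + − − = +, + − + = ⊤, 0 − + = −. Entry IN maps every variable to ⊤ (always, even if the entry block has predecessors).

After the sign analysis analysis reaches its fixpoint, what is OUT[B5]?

Answer: {a: ⊤, b: +, c: ⊤, d: -, e: ⊤, f: -}

Trace:
Converged values:
  B0: | IN=(all ⊤) | OUT=(all ⊤)
  B1: | IN=(all ⊤) | OUT={b:+; rest ⊤}
  B2: | IN={b:+; rest ⊤} | OUT={b:+, f:0; rest ⊤}
  B3: | IN={b:+; rest ⊤} | OUT={b:+; rest ⊤}
  B4: | IN={b:+; rest ⊤} | OUT={b:+, d:-; rest ⊤}
  B5: | IN={b:+, d:-; rest ⊤} | OUT={b:+, d:-, f:-; rest ⊤}
  B6: | IN={b:+, d:-, f:-; rest ⊤} | OUT={a:+, b:+, d:-, f:-; rest ⊤}
  B7: | IN={a:+, b:+, d:-, f:-; rest ⊤} | OUT={a:-, b:+, c:+, d:-, f:-; rest ⊤}

Merge at B5: IN[B5] = OUT[B4] = {a: ⊤, b: +, c: ⊤, d: -, e: ⊤, f: ⊤}
Applying B5's transfer function to that IN value gives OUT[B5] (row B5 above).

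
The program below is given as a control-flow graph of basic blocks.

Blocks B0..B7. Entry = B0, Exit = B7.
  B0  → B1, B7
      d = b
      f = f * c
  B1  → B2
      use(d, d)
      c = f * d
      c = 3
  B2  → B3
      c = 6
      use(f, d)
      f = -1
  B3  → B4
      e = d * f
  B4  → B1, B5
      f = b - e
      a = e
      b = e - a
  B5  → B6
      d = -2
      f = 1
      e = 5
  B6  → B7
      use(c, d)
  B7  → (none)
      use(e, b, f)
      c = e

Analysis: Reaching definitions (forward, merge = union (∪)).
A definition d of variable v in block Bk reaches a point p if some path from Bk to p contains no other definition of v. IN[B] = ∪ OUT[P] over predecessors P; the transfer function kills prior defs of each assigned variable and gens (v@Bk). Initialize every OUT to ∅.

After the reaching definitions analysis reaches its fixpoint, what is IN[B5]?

Answer: {a@B4, b@B4, c@B2, d@B0, e@B3, f@B4}

Derivation:
Converged values:
  B0: | IN={} | OUT={d@B0, f@B0}
  B1: | IN={a@B4, b@B4, c@B2, d@B0, e@B3, f@B0, f@B4} | OUT={a@B4, b@B4, c@B1, d@B0, e@B3, f@B0, f@B4}
  B2: | IN={a@B4, b@B4, c@B1, d@B0, e@B3, f@B0, f@B4} | OUT={a@B4, b@B4, c@B2, d@B0, e@B3, f@B2}
  B3: | IN={a@B4, b@B4, c@B2, d@B0, e@B3, f@B2} | OUT={a@B4, b@B4, c@B2, d@B0, e@B3, f@B2}
  B4: | IN={a@B4, b@B4, c@B2, d@B0, e@B3, f@B2} | OUT={a@B4, b@B4, c@B2, d@B0, e@B3, f@B4}
  B5: | IN={a@B4, b@B4, c@B2, d@B0, e@B3, f@B4} | OUT={a@B4, b@B4, c@B2, d@B5, e@B5, f@B5}
  B6: | IN={a@B4, b@B4, c@B2, d@B5, e@B5, f@B5} | OUT={a@B4, b@B4, c@B2, d@B5, e@B5, f@B5}
  B7: | IN={a@B4, b@B4, c@B2, d@B0, d@B5, e@B5, f@B0, f@B5} | OUT={a@B4, b@B4, c@B7, d@B0, d@B5, e@B5, f@B0, f@B5}

Merge at B5: IN[B5] = OUT[B4] = {a@B4, b@B4, c@B2, d@B0, e@B3, f@B4}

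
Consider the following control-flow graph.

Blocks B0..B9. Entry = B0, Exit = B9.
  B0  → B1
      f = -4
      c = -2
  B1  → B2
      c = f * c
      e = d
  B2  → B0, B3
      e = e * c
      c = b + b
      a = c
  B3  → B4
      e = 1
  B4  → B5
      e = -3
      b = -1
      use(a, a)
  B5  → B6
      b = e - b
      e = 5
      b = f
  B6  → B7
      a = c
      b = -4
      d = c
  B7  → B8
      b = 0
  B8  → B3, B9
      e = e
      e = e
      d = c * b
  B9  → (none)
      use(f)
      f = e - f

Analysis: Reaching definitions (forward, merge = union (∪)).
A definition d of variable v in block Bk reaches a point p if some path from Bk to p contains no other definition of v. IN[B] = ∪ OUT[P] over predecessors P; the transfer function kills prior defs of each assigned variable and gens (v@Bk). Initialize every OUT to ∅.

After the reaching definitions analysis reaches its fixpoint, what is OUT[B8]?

Fixpoint table:
  B0:  IN={a@B2, c@B2, e@B2, f@B0}  OUT={a@B2, c@B0, e@B2, f@B0}
  B1:  IN={a@B2, c@B0, e@B2, f@B0}  OUT={a@B2, c@B1, e@B1, f@B0}
  B2:  IN={a@B2, c@B1, e@B1, f@B0}  OUT={a@B2, c@B2, e@B2, f@B0}
  B3:  IN={a@B2, a@B6, b@B7, c@B2, d@B8, e@B2, e@B8, f@B0}  OUT={a@B2, a@B6, b@B7, c@B2, d@B8, e@B3, f@B0}
  B4:  IN={a@B2, a@B6, b@B7, c@B2, d@B8, e@B3, f@B0}  OUT={a@B2, a@B6, b@B4, c@B2, d@B8, e@B4, f@B0}
  B5:  IN={a@B2, a@B6, b@B4, c@B2, d@B8, e@B4, f@B0}  OUT={a@B2, a@B6, b@B5, c@B2, d@B8, e@B5, f@B0}
  B6:  IN={a@B2, a@B6, b@B5, c@B2, d@B8, e@B5, f@B0}  OUT={a@B6, b@B6, c@B2, d@B6, e@B5, f@B0}
  B7:  IN={a@B6, b@B6, c@B2, d@B6, e@B5, f@B0}  OUT={a@B6, b@B7, c@B2, d@B6, e@B5, f@B0}
  B8:  IN={a@B6, b@B7, c@B2, d@B6, e@B5, f@B0}  OUT={a@B6, b@B7, c@B2, d@B8, e@B8, f@B0}
  B9:  IN={a@B6, b@B7, c@B2, d@B8, e@B8, f@B0}  OUT={a@B6, b@B7, c@B2, d@B8, e@B8, f@B9}

Merge at B8: IN[B8] = OUT[B7] = {a@B6, b@B7, c@B2, d@B6, e@B5, f@B0}
Applying B8's transfer function to that IN value gives OUT[B8] (row B8 above).

Answer: {a@B6, b@B7, c@B2, d@B8, e@B8, f@B0}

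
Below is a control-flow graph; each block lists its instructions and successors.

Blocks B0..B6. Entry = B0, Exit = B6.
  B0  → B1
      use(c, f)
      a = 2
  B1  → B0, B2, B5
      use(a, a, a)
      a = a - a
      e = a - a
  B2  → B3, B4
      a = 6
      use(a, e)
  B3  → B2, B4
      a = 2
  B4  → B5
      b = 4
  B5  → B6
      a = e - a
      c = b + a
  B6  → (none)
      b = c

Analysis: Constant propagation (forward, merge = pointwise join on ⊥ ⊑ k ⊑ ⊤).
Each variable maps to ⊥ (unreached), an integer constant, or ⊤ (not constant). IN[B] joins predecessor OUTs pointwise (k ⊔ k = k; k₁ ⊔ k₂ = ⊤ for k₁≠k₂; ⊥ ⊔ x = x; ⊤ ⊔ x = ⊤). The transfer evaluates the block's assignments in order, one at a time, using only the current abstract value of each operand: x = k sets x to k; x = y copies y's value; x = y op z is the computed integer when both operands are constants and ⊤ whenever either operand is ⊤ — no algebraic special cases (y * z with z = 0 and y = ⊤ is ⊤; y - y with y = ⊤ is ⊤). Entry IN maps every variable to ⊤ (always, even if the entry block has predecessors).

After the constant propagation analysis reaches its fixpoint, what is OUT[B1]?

Per-block solution:
  B0:  IN=(all ⊤)  OUT={a:2; rest ⊤}
  B1:  IN={a:2; rest ⊤}  OUT={a:0, e:0; rest ⊤}
  B2:  IN={e:0; rest ⊤}  OUT={a:6, e:0; rest ⊤}
  B3:  IN={a:6, e:0; rest ⊤}  OUT={a:2, e:0; rest ⊤}
  B4:  IN={e:0; rest ⊤}  OUT={b:4, e:0; rest ⊤}
  B5:  IN={e:0; rest ⊤}  OUT={e:0; rest ⊤}
  B6:  IN={e:0; rest ⊤}  OUT={e:0; rest ⊤}

Merge at B1: IN[B1] = OUT[B0] = {a: 2, b: ⊤, c: ⊤, d: ⊤, e: ⊤, f: ⊤}
Applying B1's transfer function to that IN value gives OUT[B1] (row B1 above).

Answer: {a: 0, b: ⊤, c: ⊤, d: ⊤, e: 0, f: ⊤}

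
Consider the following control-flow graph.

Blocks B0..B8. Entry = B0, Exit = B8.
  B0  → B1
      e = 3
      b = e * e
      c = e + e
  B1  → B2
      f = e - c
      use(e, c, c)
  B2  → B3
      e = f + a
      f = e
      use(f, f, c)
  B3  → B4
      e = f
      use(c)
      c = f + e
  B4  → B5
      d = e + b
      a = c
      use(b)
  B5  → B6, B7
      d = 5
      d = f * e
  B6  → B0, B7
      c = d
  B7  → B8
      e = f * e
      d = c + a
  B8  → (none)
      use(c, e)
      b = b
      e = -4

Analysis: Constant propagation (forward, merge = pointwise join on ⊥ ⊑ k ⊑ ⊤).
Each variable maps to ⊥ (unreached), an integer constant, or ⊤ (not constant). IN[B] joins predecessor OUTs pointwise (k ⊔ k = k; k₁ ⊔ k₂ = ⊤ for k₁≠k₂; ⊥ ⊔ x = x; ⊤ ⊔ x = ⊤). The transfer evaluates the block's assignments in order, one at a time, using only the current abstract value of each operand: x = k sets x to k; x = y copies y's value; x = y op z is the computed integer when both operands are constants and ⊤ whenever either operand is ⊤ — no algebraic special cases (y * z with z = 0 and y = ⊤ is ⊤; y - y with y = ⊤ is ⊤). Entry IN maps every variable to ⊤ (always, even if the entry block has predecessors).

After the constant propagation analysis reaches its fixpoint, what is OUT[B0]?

Answer: {a: ⊤, b: 9, c: 6, d: ⊤, e: 3, f: ⊤}

Derivation:
Fixpoint table:
  B0: | IN=(all ⊤) | OUT={b:9, c:6, e:3; rest ⊤}
  B1: | IN={b:9, c:6, e:3; rest ⊤} | OUT={b:9, c:6, e:3, f:-3; rest ⊤}
  B2: | IN={b:9, c:6, e:3, f:-3; rest ⊤} | OUT={b:9, c:6; rest ⊤}
  B3: | IN={b:9, c:6; rest ⊤} | OUT={b:9; rest ⊤}
  B4: | IN={b:9; rest ⊤} | OUT={b:9; rest ⊤}
  B5: | IN={b:9; rest ⊤} | OUT={b:9; rest ⊤}
  B6: | IN={b:9; rest ⊤} | OUT={b:9; rest ⊤}
  B7: | IN={b:9; rest ⊤} | OUT={b:9; rest ⊤}
  B8: | IN={b:9; rest ⊤} | OUT={b:9, e:-4; rest ⊤}

Merge at B0 (entry node, so the boundary value (all ⊤) is joined with the incoming edge(s)): IN[B0] = (all ⊤) ⊔ OUT[B6] = {a: ⊤, b: ⊤, c: ⊤, d: ⊤, e: ⊤, f: ⊤}
Applying B0's transfer function to that IN value gives OUT[B0] (row B0 above).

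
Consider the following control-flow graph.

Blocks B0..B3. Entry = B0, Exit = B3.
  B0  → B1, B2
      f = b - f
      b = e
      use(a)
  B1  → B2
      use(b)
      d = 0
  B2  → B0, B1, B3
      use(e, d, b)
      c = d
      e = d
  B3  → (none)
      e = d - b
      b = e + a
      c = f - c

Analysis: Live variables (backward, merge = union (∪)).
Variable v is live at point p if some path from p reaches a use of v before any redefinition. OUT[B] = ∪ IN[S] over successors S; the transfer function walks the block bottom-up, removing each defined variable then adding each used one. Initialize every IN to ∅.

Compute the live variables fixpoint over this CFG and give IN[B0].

Answer: {a, b, d, e, f}

Derivation:
Per-block solution:
  B0:   IN={a, b, d, e, f}   OUT={a, b, d, e, f}
  B1:   IN={a, b, e, f}   OUT={a, b, d, e, f}
  B2:   IN={a, b, d, e, f}   OUT={a, b, c, d, e, f}
  B3:   IN={a, b, c, d, f}   OUT={}

Merge at B0: OUT[B0] = IN[B1] ⊔ IN[B2] = {a, b, d, e, f}
Applying B0's transfer function to that OUT value gives IN[B0] (row B0 above).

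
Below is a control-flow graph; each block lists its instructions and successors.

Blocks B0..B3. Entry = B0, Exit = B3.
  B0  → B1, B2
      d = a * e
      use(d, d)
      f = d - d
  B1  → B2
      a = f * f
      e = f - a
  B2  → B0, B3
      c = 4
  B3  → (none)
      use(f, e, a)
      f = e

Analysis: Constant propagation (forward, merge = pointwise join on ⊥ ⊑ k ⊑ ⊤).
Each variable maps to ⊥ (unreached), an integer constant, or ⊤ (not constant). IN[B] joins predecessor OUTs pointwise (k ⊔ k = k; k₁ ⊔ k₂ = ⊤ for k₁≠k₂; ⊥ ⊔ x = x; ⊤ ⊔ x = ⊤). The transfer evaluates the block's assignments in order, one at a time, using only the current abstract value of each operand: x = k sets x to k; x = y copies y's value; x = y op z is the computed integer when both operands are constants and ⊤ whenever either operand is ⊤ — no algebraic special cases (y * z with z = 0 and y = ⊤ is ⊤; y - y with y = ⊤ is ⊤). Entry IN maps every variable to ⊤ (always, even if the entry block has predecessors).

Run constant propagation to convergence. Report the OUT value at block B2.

Answer: {a: ⊤, b: ⊤, c: 4, d: ⊤, e: ⊤, f: ⊤}

Working:
Per-block solution:
  B0:  IN=(all ⊤)  OUT=(all ⊤)
  B1:  IN=(all ⊤)  OUT=(all ⊤)
  B2:  IN=(all ⊤)  OUT={c:4; rest ⊤}
  B3:  IN={c:4; rest ⊤}  OUT={c:4; rest ⊤}

Merge at B2: IN[B2] = OUT[B0] ⊔ OUT[B1] = {a: ⊤, b: ⊤, c: ⊤, d: ⊤, e: ⊤, f: ⊤}
Applying B2's transfer function to that IN value gives OUT[B2] (row B2 above).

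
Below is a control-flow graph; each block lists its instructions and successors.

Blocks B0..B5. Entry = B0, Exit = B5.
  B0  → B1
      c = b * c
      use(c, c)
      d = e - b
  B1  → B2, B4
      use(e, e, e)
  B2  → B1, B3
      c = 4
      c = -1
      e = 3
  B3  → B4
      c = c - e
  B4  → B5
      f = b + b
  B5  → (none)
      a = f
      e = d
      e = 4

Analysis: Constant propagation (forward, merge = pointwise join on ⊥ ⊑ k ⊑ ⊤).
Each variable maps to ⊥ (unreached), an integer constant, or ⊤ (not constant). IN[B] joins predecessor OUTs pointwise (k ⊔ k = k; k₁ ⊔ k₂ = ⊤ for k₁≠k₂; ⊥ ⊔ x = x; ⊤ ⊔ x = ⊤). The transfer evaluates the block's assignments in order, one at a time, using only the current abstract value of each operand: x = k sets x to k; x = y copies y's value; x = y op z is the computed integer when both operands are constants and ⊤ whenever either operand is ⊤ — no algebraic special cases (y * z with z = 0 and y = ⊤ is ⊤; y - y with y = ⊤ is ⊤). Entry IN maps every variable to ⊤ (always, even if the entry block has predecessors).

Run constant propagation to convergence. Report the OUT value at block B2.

Converged values:
  B0:   IN=(all ⊤)   OUT=(all ⊤)
  B1:   IN=(all ⊤)   OUT=(all ⊤)
  B2:   IN=(all ⊤)   OUT={c:-1, e:3; rest ⊤}
  B3:   IN={c:-1, e:3; rest ⊤}   OUT={c:-4, e:3; rest ⊤}
  B4:   IN=(all ⊤)   OUT=(all ⊤)
  B5:   IN=(all ⊤)   OUT={e:4; rest ⊤}

Merge at B2: IN[B2] = OUT[B1] = {a: ⊤, b: ⊤, c: ⊤, d: ⊤, e: ⊤, f: ⊤}
Applying B2's transfer function to that IN value gives OUT[B2] (row B2 above).

Answer: {a: ⊤, b: ⊤, c: -1, d: ⊤, e: 3, f: ⊤}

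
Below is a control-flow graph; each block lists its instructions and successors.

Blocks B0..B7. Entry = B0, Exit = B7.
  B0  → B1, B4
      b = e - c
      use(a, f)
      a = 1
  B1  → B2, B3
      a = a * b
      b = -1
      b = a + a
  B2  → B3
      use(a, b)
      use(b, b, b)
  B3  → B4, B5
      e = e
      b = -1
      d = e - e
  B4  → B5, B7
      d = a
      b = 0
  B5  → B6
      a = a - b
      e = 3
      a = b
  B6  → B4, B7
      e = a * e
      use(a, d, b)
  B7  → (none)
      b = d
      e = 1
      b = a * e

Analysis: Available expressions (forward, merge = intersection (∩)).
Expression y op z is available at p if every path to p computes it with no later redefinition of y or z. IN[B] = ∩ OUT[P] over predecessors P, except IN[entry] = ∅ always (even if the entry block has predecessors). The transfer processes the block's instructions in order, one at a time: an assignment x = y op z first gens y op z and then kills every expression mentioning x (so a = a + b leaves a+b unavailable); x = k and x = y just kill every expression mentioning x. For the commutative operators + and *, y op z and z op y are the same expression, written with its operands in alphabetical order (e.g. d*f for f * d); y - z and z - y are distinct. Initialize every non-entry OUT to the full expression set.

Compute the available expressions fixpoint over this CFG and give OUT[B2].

Answer: {a+a, e-c}

Working:
Converged values:
  B0:  IN={}  OUT={e-c}
  B1:  IN={e-c}  OUT={a+a, e-c}
  B2:  IN={a+a, e-c}  OUT={a+a, e-c}
  B3:  IN={a+a, e-c}  OUT={a+a, e-e}
  B4:  IN={}  OUT={}
  B5:  IN={}  OUT={}
  B6:  IN={}  OUT={}
  B7:  IN={}  OUT={a*e}

Merge at B2: IN[B2] = OUT[B1] = {a+a, e-c}
Applying B2's transfer function to that IN value gives OUT[B2] (row B2 above).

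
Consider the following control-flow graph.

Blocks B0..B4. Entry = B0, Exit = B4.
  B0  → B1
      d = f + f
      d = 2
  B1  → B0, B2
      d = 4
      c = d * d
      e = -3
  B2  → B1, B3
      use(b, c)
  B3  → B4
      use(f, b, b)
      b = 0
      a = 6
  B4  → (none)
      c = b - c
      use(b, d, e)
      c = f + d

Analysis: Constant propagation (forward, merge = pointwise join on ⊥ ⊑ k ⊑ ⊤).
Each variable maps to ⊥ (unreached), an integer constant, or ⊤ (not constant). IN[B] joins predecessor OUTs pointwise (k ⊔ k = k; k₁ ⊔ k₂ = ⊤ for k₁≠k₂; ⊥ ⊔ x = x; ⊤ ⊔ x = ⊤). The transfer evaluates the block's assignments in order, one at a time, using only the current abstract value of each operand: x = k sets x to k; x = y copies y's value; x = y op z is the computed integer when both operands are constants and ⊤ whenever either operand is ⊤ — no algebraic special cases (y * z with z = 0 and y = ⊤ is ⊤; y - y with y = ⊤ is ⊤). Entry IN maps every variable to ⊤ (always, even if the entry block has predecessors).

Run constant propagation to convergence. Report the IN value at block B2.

Answer: {a: ⊤, b: ⊤, c: 16, d: 4, e: -3, f: ⊤}

Derivation:
Per-block solution:
  B0: | IN=(all ⊤) | OUT={d:2; rest ⊤}
  B1: | IN=(all ⊤) | OUT={c:16, d:4, e:-3; rest ⊤}
  B2: | IN={c:16, d:4, e:-3; rest ⊤} | OUT={c:16, d:4, e:-3; rest ⊤}
  B3: | IN={c:16, d:4, e:-3; rest ⊤} | OUT={a:6, b:0, c:16, d:4, e:-3; rest ⊤}
  B4: | IN={a:6, b:0, c:16, d:4, e:-3; rest ⊤} | OUT={a:6, b:0, d:4, e:-3; rest ⊤}

Merge at B2: IN[B2] = OUT[B1] = {a: ⊤, b: ⊤, c: 16, d: 4, e: -3, f: ⊤}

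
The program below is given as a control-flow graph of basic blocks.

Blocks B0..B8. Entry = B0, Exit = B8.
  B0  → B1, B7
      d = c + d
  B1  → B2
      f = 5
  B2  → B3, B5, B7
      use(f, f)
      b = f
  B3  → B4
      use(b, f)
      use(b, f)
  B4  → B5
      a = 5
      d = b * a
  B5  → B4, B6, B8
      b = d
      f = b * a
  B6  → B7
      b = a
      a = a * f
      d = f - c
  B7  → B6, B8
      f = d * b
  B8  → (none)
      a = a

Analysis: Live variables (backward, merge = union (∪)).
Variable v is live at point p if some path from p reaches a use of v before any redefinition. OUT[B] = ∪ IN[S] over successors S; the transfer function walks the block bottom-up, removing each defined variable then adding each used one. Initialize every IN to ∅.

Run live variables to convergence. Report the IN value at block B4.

Fixpoint table:
  B0:  IN={a, b, c, d}  OUT={a, b, c, d}
  B1:  IN={a, c, d}  OUT={a, c, d, f}
  B2:  IN={a, c, d, f}  OUT={a, b, c, d, f}
  B3:  IN={b, c, f}  OUT={b, c}
  B4:  IN={b, c}  OUT={a, c, d}
  B5:  IN={a, c, d}  OUT={a, b, c, f}
  B6:  IN={a, c, f}  OUT={a, b, c, d}
  B7:  IN={a, b, c, d}  OUT={a, c, f}
  B8:  IN={a}  OUT={}

Merge at B4: OUT[B4] = IN[B5] = {a, c, d}
Applying B4's transfer function to that OUT value gives IN[B4] (row B4 above).

Answer: {b, c}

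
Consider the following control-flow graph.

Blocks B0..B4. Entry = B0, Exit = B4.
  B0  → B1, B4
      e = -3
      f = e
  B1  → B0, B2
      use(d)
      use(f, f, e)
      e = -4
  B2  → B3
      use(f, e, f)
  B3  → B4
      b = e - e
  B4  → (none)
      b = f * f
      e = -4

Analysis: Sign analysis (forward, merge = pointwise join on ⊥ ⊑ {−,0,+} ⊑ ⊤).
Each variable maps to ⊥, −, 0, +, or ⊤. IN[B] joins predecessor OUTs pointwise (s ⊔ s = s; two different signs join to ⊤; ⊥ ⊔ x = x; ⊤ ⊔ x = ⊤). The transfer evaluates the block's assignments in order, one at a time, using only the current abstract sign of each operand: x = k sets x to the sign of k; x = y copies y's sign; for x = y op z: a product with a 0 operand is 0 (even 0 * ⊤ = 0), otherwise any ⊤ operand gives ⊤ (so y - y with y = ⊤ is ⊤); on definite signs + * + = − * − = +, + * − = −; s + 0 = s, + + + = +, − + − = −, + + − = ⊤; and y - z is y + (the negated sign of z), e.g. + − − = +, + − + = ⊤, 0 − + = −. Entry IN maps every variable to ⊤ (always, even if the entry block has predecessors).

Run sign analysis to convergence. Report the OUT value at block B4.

Converged values:
  B0: | IN=(all ⊤) | OUT={e:-, f:-; rest ⊤}
  B1: | IN={e:-, f:-; rest ⊤} | OUT={e:-, f:-; rest ⊤}
  B2: | IN={e:-, f:-; rest ⊤} | OUT={e:-, f:-; rest ⊤}
  B3: | IN={e:-, f:-; rest ⊤} | OUT={e:-, f:-; rest ⊤}
  B4: | IN={e:-, f:-; rest ⊤} | OUT={b:+, e:-, f:-; rest ⊤}

Merge at B4: IN[B4] = OUT[B0] ⊔ OUT[B3] = {a: ⊤, b: ⊤, c: ⊤, d: ⊤, e: -, f: -}
Applying B4's transfer function to that IN value gives OUT[B4] (row B4 above).

Answer: {a: ⊤, b: +, c: ⊤, d: ⊤, e: -, f: -}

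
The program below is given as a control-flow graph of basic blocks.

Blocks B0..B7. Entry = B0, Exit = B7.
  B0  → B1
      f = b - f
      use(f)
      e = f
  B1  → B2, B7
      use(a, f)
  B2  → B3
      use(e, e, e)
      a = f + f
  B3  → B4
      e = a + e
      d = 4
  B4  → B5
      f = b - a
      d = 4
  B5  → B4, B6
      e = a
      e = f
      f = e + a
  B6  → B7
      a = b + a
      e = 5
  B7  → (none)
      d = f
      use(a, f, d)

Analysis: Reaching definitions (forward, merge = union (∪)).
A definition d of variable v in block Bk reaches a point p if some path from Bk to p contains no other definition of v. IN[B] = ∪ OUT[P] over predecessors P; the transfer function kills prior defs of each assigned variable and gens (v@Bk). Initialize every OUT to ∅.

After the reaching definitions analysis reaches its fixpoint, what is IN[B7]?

Answer: {a@B6, d@B4, e@B0, e@B6, f@B0, f@B5}

Working:
Fixpoint table:
  B0:   IN={}   OUT={e@B0, f@B0}
  B1:   IN={e@B0, f@B0}   OUT={e@B0, f@B0}
  B2:   IN={e@B0, f@B0}   OUT={a@B2, e@B0, f@B0}
  B3:   IN={a@B2, e@B0, f@B0}   OUT={a@B2, d@B3, e@B3, f@B0}
  B4:   IN={a@B2, d@B3, d@B4, e@B3, e@B5, f@B0, f@B5}   OUT={a@B2, d@B4, e@B3, e@B5, f@B4}
  B5:   IN={a@B2, d@B4, e@B3, e@B5, f@B4}   OUT={a@B2, d@B4, e@B5, f@B5}
  B6:   IN={a@B2, d@B4, e@B5, f@B5}   OUT={a@B6, d@B4, e@B6, f@B5}
  B7:   IN={a@B6, d@B4, e@B0, e@B6, f@B0, f@B5}   OUT={a@B6, d@B7, e@B0, e@B6, f@B0, f@B5}

Merge at B7: IN[B7] = OUT[B1] ⊔ OUT[B6] = {a@B6, d@B4, e@B0, e@B6, f@B0, f@B5}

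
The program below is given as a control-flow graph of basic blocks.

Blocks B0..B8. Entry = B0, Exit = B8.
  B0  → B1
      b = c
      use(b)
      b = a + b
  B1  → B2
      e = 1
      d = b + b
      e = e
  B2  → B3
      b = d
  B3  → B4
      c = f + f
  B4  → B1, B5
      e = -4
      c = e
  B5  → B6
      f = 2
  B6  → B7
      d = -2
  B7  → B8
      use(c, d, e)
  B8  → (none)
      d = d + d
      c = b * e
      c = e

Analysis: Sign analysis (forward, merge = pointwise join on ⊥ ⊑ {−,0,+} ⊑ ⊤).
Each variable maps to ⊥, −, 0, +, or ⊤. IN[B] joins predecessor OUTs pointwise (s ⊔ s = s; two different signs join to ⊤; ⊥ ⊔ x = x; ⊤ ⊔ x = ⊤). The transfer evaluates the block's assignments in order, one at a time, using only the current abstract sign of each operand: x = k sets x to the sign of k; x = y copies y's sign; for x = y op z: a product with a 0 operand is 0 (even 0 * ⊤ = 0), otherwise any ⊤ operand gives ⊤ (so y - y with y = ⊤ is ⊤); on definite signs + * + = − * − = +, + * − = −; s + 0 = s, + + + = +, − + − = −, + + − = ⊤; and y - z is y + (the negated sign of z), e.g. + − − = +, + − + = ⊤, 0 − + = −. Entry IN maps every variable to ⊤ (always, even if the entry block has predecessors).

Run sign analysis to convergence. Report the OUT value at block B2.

Per-block solution:
  B0:   IN=(all ⊤)   OUT=(all ⊤)
  B1:   IN=(all ⊤)   OUT={e:+; rest ⊤}
  B2:   IN={e:+; rest ⊤}   OUT={e:+; rest ⊤}
  B3:   IN={e:+; rest ⊤}   OUT={e:+; rest ⊤}
  B4:   IN={e:+; rest ⊤}   OUT={c:-, e:-; rest ⊤}
  B5:   IN={c:-, e:-; rest ⊤}   OUT={c:-, e:-, f:+; rest ⊤}
  B6:   IN={c:-, e:-, f:+; rest ⊤}   OUT={c:-, d:-, e:-, f:+; rest ⊤}
  B7:   IN={c:-, d:-, e:-, f:+; rest ⊤}   OUT={c:-, d:-, e:-, f:+; rest ⊤}
  B8:   IN={c:-, d:-, e:-, f:+; rest ⊤}   OUT={c:-, d:-, e:-, f:+; rest ⊤}

Merge at B2: IN[B2] = OUT[B1] = {a: ⊤, b: ⊤, c: ⊤, d: ⊤, e: +, f: ⊤}
Applying B2's transfer function to that IN value gives OUT[B2] (row B2 above).

Answer: {a: ⊤, b: ⊤, c: ⊤, d: ⊤, e: +, f: ⊤}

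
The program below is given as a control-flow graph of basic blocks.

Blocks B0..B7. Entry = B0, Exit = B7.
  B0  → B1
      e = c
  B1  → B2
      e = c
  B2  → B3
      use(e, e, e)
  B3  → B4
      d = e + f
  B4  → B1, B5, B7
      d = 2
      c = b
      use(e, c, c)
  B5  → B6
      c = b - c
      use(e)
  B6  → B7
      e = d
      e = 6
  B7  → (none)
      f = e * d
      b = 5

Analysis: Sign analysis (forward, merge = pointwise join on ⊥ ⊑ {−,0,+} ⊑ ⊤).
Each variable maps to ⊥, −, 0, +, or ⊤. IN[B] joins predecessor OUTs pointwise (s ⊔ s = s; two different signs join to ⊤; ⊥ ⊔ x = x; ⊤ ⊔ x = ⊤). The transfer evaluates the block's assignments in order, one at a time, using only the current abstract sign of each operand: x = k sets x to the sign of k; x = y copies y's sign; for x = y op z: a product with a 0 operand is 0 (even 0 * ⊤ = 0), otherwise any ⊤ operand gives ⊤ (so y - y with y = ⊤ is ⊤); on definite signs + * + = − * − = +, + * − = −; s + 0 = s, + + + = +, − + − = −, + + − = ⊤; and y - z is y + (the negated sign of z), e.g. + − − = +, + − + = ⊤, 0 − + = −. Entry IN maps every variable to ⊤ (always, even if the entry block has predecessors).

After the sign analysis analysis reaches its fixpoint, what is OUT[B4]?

Answer: {a: ⊤, b: ⊤, c: ⊤, d: +, e: ⊤, f: ⊤}

Trace:
Converged values:
  B0: | IN=(all ⊤) | OUT=(all ⊤)
  B1: | IN=(all ⊤) | OUT=(all ⊤)
  B2: | IN=(all ⊤) | OUT=(all ⊤)
  B3: | IN=(all ⊤) | OUT=(all ⊤)
  B4: | IN=(all ⊤) | OUT={d:+; rest ⊤}
  B5: | IN={d:+; rest ⊤} | OUT={d:+; rest ⊤}
  B6: | IN={d:+; rest ⊤} | OUT={d:+, e:+; rest ⊤}
  B7: | IN={d:+; rest ⊤} | OUT={b:+, d:+; rest ⊤}

Merge at B4: IN[B4] = OUT[B3] = {a: ⊤, b: ⊤, c: ⊤, d: ⊤, e: ⊤, f: ⊤}
Applying B4's transfer function to that IN value gives OUT[B4] (row B4 above).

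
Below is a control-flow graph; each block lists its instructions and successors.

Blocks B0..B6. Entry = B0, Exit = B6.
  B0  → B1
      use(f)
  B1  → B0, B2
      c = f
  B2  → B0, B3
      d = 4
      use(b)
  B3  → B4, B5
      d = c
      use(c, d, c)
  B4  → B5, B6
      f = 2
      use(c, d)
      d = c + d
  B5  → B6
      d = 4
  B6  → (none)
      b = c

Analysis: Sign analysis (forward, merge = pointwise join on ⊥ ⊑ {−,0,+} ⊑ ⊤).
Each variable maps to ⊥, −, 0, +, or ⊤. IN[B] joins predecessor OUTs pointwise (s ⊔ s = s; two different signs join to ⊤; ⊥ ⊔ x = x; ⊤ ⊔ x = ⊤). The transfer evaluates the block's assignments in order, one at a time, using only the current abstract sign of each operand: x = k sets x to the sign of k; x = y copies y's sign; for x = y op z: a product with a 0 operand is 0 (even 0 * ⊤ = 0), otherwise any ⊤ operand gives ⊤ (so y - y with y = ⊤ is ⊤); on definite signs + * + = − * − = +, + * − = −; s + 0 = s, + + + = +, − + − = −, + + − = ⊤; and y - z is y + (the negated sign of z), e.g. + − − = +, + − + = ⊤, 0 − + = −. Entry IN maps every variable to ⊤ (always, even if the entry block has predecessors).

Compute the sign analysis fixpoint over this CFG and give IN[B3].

Converged values:
  B0:   IN=(all ⊤)   OUT=(all ⊤)
  B1:   IN=(all ⊤)   OUT=(all ⊤)
  B2:   IN=(all ⊤)   OUT={d:+; rest ⊤}
  B3:   IN={d:+; rest ⊤}   OUT=(all ⊤)
  B4:   IN=(all ⊤)   OUT={f:+; rest ⊤}
  B5:   IN=(all ⊤)   OUT={d:+; rest ⊤}
  B6:   IN=(all ⊤)   OUT=(all ⊤)

Merge at B3: IN[B3] = OUT[B2] = {a: ⊤, b: ⊤, c: ⊤, d: +, e: ⊤, f: ⊤}

Answer: {a: ⊤, b: ⊤, c: ⊤, d: +, e: ⊤, f: ⊤}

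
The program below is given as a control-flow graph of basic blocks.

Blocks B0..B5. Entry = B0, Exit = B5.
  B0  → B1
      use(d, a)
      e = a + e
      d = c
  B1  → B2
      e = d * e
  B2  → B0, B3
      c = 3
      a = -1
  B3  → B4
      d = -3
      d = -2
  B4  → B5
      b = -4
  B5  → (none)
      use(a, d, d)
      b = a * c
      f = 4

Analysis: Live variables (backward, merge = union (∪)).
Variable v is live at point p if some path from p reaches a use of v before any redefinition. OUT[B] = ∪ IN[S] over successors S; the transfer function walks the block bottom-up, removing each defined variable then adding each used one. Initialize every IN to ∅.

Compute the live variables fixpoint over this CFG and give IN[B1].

Fixpoint table:
  B0:   IN={a, c, d, e}   OUT={d, e}
  B1:   IN={d, e}   OUT={d, e}
  B2:   IN={d, e}   OUT={a, c, d, e}
  B3:   IN={a, c}   OUT={a, c, d}
  B4:   IN={a, c, d}   OUT={a, c, d}
  B5:   IN={a, c, d}   OUT={}

Merge at B1: OUT[B1] = IN[B2] = {d, e}
Applying B1's transfer function to that OUT value gives IN[B1] (row B1 above).

Answer: {d, e}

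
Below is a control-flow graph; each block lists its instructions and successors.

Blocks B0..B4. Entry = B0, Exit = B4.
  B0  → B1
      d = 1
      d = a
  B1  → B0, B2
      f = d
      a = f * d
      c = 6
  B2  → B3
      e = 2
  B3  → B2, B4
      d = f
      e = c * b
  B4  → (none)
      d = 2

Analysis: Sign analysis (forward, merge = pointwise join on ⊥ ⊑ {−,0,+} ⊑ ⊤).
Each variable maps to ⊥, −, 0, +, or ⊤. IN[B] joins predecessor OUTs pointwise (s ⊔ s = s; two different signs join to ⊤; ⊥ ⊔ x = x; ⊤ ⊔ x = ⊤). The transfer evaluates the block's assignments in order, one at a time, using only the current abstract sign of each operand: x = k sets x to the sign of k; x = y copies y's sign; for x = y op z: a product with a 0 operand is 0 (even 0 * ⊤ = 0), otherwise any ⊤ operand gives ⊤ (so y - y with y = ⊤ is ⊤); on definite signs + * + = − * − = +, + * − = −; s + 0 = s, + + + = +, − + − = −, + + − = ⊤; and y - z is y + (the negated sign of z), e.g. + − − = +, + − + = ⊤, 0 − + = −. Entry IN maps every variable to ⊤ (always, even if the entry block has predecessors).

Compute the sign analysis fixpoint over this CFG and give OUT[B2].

Answer: {a: ⊤, b: ⊤, c: +, d: ⊤, e: +, f: ⊤}

Derivation:
Converged values:
  B0: | IN=(all ⊤) | OUT=(all ⊤)
  B1: | IN=(all ⊤) | OUT={c:+; rest ⊤}
  B2: | IN={c:+; rest ⊤} | OUT={c:+, e:+; rest ⊤}
  B3: | IN={c:+, e:+; rest ⊤} | OUT={c:+; rest ⊤}
  B4: | IN={c:+; rest ⊤} | OUT={c:+, d:+; rest ⊤}

Merge at B2: IN[B2] = OUT[B1] ⊔ OUT[B3] = {a: ⊤, b: ⊤, c: +, d: ⊤, e: ⊤, f: ⊤}
Applying B2's transfer function to that IN value gives OUT[B2] (row B2 above).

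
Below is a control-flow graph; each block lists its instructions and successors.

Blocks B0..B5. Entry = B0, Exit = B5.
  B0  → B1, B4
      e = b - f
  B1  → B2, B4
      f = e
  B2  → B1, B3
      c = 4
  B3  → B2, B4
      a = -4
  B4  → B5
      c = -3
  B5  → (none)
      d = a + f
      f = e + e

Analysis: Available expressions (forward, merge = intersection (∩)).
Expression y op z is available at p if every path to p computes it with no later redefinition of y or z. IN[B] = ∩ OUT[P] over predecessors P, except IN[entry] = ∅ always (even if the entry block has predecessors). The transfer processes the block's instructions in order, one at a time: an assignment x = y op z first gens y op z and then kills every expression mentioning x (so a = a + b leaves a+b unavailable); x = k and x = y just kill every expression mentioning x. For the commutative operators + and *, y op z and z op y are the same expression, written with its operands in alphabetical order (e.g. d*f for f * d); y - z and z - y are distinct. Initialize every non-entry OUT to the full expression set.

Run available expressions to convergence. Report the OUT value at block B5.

Answer: {e+e}

Trace:
Fixpoint table:
  B0: | IN={} | OUT={b-f}
  B1: | IN={} | OUT={}
  B2: | IN={} | OUT={}
  B3: | IN={} | OUT={}
  B4: | IN={} | OUT={}
  B5: | IN={} | OUT={e+e}

Merge at B5: IN[B5] = OUT[B4] = {}
Applying B5's transfer function to that IN value gives OUT[B5] (row B5 above).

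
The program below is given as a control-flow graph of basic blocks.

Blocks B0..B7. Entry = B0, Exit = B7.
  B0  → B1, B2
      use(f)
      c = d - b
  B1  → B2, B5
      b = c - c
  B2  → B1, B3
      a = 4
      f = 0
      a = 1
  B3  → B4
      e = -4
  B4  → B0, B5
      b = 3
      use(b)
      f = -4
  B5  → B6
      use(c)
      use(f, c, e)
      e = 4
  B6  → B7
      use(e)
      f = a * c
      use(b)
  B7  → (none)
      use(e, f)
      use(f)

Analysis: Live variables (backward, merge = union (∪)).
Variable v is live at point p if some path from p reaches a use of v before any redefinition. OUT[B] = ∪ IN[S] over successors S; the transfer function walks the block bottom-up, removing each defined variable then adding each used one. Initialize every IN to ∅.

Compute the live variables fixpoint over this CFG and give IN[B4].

Answer: {a, c, d, e}

Trace:
Converged values:
  B0:  IN={a, b, d, e, f}  OUT={a, c, d, e, f}
  B1:  IN={a, c, d, e, f}  OUT={a, b, c, d, e, f}
  B2:  IN={c, d, e}  OUT={a, c, d, e, f}
  B3:  IN={a, c, d}  OUT={a, c, d, e}
  B4:  IN={a, c, d, e}  OUT={a, b, c, d, e, f}
  B5:  IN={a, b, c, e, f}  OUT={a, b, c, e}
  B6:  IN={a, b, c, e}  OUT={e, f}
  B7:  IN={e, f}  OUT={}

Merge at B4: OUT[B4] = IN[B0] ⊔ IN[B5] = {a, b, c, d, e, f}
Applying B4's transfer function to that OUT value gives IN[B4] (row B4 above).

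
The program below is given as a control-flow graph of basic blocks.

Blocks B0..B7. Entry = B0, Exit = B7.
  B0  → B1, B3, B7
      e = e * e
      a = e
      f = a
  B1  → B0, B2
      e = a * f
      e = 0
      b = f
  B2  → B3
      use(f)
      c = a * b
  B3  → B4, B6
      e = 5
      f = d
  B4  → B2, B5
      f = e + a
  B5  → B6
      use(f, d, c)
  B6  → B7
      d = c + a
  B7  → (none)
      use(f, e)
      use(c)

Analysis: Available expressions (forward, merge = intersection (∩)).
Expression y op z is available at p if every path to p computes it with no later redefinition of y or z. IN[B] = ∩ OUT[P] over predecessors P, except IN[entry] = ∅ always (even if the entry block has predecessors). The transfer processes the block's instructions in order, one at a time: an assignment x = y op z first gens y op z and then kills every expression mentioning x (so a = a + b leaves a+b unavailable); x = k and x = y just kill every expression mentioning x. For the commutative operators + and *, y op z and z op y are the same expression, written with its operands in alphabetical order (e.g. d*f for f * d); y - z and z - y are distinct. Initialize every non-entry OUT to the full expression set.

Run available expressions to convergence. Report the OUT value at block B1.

Answer: {a*f}

Trace:
Per-block solution:
  B0:   IN={}   OUT={}
  B1:   IN={}   OUT={a*f}
  B2:   IN={}   OUT={a*b}
  B3:   IN={}   OUT={}
  B4:   IN={}   OUT={a+e}
  B5:   IN={a+e}   OUT={a+e}
  B6:   IN={}   OUT={a+c}
  B7:   IN={}   OUT={}

Merge at B1: IN[B1] = OUT[B0] = {}
Applying B1's transfer function to that IN value gives OUT[B1] (row B1 above).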